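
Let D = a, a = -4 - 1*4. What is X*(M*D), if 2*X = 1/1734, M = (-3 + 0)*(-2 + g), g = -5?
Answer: -14/289 ≈ -0.048443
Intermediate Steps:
a = -8 (a = -4 - 4 = -8)
M = 21 (M = (-3 + 0)*(-2 - 5) = -3*(-7) = 21)
D = -8
X = 1/3468 (X = (1/2)/1734 = (1/2)*(1/1734) = 1/3468 ≈ 0.00028835)
X*(M*D) = (21*(-8))/3468 = (1/3468)*(-168) = -14/289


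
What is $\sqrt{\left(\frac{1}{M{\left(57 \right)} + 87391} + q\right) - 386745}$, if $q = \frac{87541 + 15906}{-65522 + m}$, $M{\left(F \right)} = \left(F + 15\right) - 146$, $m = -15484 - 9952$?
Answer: $\frac{i \sqrt{24395257222569873478597346}}{7942179686} \approx 621.89 i$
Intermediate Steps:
$m = -25436$
$M{\left(F \right)} = -131 + F$ ($M{\left(F \right)} = \left(15 + F\right) - 146 = -131 + F$)
$q = - \frac{103447}{90958}$ ($q = \frac{87541 + 15906}{-65522 - 25436} = \frac{103447}{-90958} = 103447 \left(- \frac{1}{90958}\right) = - \frac{103447}{90958} \approx -1.1373$)
$\sqrt{\left(\frac{1}{M{\left(57 \right)} + 87391} + q\right) - 386745} = \sqrt{\left(\frac{1}{\left(-131 + 57\right) + 87391} - \frac{103447}{90958}\right) - 386745} = \sqrt{\left(\frac{1}{-74 + 87391} - \frac{103447}{90958}\right) - 386745} = \sqrt{\left(\frac{1}{87317} - \frac{103447}{90958}\right) - 386745} = \sqrt{- \frac{9032590741}{7942179686} - 386745} = \sqrt{- \frac{3071607315252811}{7942179686}} = \frac{i \sqrt{24395257222569873478597346}}{7942179686}$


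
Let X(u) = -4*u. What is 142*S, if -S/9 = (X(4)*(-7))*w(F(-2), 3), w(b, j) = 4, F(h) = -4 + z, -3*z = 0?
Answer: -572544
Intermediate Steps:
z = 0 (z = -1/3*0 = 0)
F(h) = -4 (F(h) = -4 + 0 = -4)
S = -4032 (S = -9*-4*4*(-7)*4 = -9*(-16*(-7))*4 = -1008*4 = -9*448 = -4032)
142*S = 142*(-4032) = -572544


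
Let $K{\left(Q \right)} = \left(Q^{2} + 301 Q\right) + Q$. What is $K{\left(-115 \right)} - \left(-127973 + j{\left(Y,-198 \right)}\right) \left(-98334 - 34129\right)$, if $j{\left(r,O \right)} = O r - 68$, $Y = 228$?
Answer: $-22940626160$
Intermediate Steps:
$j{\left(r,O \right)} = -68 + O r$
$K{\left(Q \right)} = Q^{2} + 302 Q$
$K{\left(-115 \right)} - \left(-127973 + j{\left(Y,-198 \right)}\right) \left(-98334 - 34129\right) = - 115 \left(302 - 115\right) - \left(-127973 - 45212\right) \left(-98334 - 34129\right) = \left(-115\right) 187 - \left(-127973 - 45212\right) \left(-132463\right) = -21505 - \left(-127973 - 45212\right) \left(-132463\right) = -21505 - \left(-173185\right) \left(-132463\right) = -21505 - 22940604655 = -22940626160$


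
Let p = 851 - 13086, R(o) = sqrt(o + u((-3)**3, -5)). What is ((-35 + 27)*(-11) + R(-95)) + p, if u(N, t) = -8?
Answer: -12147 + I*sqrt(103) ≈ -12147.0 + 10.149*I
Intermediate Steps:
R(o) = sqrt(-8 + o) (R(o) = sqrt(o - 8) = sqrt(-8 + o))
p = -12235
((-35 + 27)*(-11) + R(-95)) + p = ((-35 + 27)*(-11) + sqrt(-8 - 95)) - 12235 = (-8*(-11) + sqrt(-103)) - 12235 = (88 + I*sqrt(103)) - 12235 = -12147 + I*sqrt(103)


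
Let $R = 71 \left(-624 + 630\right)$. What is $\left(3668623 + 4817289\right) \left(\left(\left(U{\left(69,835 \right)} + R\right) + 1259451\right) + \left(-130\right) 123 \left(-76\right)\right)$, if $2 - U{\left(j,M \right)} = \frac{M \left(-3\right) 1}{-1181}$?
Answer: $\frac{24805279972577008}{1181} \approx 2.1004 \cdot 10^{13}$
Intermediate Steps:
$R = 426$ ($R = 71 \cdot 6 = 426$)
$U{\left(j,M \right)} = 2 - \frac{3 M}{1181}$ ($U{\left(j,M \right)} = 2 - \frac{M \left(-3\right) 1}{-1181} = 2 - - 3 M 1 \left(- \frac{1}{1181}\right) = 2 - - 3 M \left(- \frac{1}{1181}\right) = 2 - \frac{3 M}{1181}$)
$\left(3668623 + 4817289\right) \left(\left(\left(U{\left(69,835 \right)} + R\right) + 1259451\right) + \left(-130\right) 123 \left(-76\right)\right) = \left(3668623 + 4817289\right) \left(\left(\left(\left(2 - \frac{2505}{1181}\right) + 426\right) + 1259451\right) + \left(-130\right) 123 \left(-76\right)\right) = 8485912 \left(\left(\left(\left(2 - \frac{2505}{1181}\right) + 426\right) + 1259451\right) - -1215240\right) = 8485912 \left(\left(\left(- \frac{143}{1181} + 426\right) + 1259451\right) + 1215240\right) = 8485912 \left(\left(\frac{502963}{1181} + 1259451\right) + 1215240\right) = 8485912 \left(\frac{1487914594}{1181} + 1215240\right) = 8485912 \cdot \frac{2923113034}{1181} = \frac{24805279972577008}{1181}$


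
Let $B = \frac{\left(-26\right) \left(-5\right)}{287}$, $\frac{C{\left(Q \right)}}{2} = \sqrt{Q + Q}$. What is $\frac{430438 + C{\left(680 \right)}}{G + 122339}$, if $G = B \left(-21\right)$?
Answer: $\frac{17647958}{5015509} + \frac{328 \sqrt{85}}{5015509} \approx 3.5193$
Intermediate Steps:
$C{\left(Q \right)} = 2 \sqrt{2} \sqrt{Q}$ ($C{\left(Q \right)} = 2 \sqrt{Q + Q} = 2 \sqrt{2 Q} = 2 \sqrt{2} \sqrt{Q}$)
$B = \frac{130}{287}$ ($B = 130 \cdot \frac{1}{287} = \frac{130}{287} \approx 0.45296$)
$G = - \frac{390}{41}$ ($G = \frac{130}{287} \left(-21\right) = - \frac{390}{41} \approx -9.5122$)
$\frac{430438 + C{\left(680 \right)}}{G + 122339} = \frac{430438 + 2 \sqrt{2} \sqrt{680}}{- \frac{390}{41} + 122339} = \frac{430438 + 2 \sqrt{2} \cdot 2 \sqrt{170}}{\frac{5015509}{41}} = \left(430438 + 8 \sqrt{85}\right) \frac{41}{5015509} = \frac{17647958}{5015509} + \frac{328 \sqrt{85}}{5015509}$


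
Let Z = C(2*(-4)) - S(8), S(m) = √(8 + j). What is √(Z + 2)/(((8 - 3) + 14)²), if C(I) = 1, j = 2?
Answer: √(3 - √10)/361 ≈ 0.0011159*I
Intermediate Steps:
S(m) = √10 (S(m) = √(8 + 2) = √10)
Z = 1 - √10 ≈ -2.1623
√(Z + 2)/(((8 - 3) + 14)²) = √((1 - √10) + 2)/(((8 - 3) + 14)²) = √(3 - √10)/((5 + 14)²) = √(3 - √10)/(19²) = √(3 - √10)/361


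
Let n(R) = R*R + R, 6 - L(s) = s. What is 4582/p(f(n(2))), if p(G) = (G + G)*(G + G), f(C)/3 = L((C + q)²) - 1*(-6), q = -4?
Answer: 2291/1152 ≈ 1.9887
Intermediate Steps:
L(s) = 6 - s
n(R) = R + R² (n(R) = R² + R = R + R²)
f(C) = 36 - 3*(-4 + C)² (f(C) = 3*((6 - (C - 4)²) - 1*(-6)) = 3*((6 - (-4 + C)²) + 6) = 3*(12 - (-4 + C)²) = 36 - 3*(-4 + C)²)
p(G) = 4*G² (p(G) = (2*G)*(2*G) = 4*G²)
4582/p(f(n(2))) = 4582/((4*(36 - 3*(-4 + 2*(1 + 2))²)²)) = 4582/((4*(36 - 3*(-4 + 2*3)²)²)) = 4582/((4*(36 - 3*(-4 + 6)²)²)) = 4582/((4*(36 - 3*2²)²)) = 4582/((4*(36 - 3*4)²)) = 4582/((4*(36 - 12)²)) = 4582/((4*24²)) = 4582/((4*576)) = 4582/2304 = 4582*(1/2304) = 2291/1152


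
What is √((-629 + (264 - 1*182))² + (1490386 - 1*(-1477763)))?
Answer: √3267358 ≈ 1807.6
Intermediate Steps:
√((-629 + (264 - 1*182))² + (1490386 - 1*(-1477763))) = √((-629 + (264 - 182))² + (1490386 + 1477763)) = √((-629 + 82)² + 2968149) = √((-547)² + 2968149) = √(299209 + 2968149) = √3267358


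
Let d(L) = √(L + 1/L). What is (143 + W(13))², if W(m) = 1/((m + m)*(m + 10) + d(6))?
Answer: 94140064301956063/4603543574569 - 613645058*√222/4603543574569 ≈ 20449.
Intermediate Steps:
W(m) = 1/(√222/6 + 2*m*(10 + m)) (W(m) = 1/((m + m)*(m + 10) + √(6 + 1/6)) = 1/((2*m)*(10 + m) + √(6 + ⅙)) = 1/(2*m*(10 + m) + √(37/6)) = 1/(2*m*(10 + m) + √222/6) = 1/(√222/6 + 2*m*(10 + m)))
(143 + W(13))² = (143 + 6/(√222 + 12*13² + 120*13))² = (143 + 6/(√222 + 12*169 + 1560))² = (143 + 6/(√222 + 2028 + 1560))² = (143 + 6/(3588 + √222))²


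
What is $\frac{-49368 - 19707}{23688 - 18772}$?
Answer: $- \frac{69075}{4916} \approx -14.051$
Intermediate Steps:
$\frac{-49368 - 19707}{23688 - 18772} = - \frac{69075}{4916}$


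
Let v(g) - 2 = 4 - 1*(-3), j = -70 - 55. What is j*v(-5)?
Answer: -1125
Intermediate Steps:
j = -125
v(g) = 9 (v(g) = 2 + (4 - 1*(-3)) = 2 + (4 + 3) = 2 + 7 = 9)
j*v(-5) = -125*9 = -1125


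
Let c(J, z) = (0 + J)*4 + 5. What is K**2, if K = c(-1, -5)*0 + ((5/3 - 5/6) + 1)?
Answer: 121/36 ≈ 3.3611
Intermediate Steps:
c(J, z) = 5 + 4*J (c(J, z) = J*4 + 5 = 4*J + 5 = 5 + 4*J)
K = 11/6 (K = (5 + 4*(-1))*0 + ((5/3 - 5/6) + 1) = (5 - 4)*0 + ((5*(1/3) - 5*1/6) + 1) = 1*0 + ((5/3 - 5/6) + 1) = 0 + (5/6 + 1) = 0 + 11/6 = 11/6 ≈ 1.8333)
K**2 = (11/6)**2 = 121/36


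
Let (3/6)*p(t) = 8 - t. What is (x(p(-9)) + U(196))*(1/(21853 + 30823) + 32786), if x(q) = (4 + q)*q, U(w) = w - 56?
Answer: 618278650646/13169 ≈ 4.6950e+7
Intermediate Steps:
p(t) = 16 - 2*t (p(t) = 2*(8 - t) = 16 - 2*t)
U(w) = -56 + w
x(q) = q*(4 + q)
(x(p(-9)) + U(196))*(1/(21853 + 30823) + 32786) = ((16 - 2*(-9))*(4 + (16 - 2*(-9))) + (-56 + 196))*(1/(21853 + 30823) + 32786) = ((16 + 18)*(4 + (16 + 18)) + 140)*(1/52676 + 32786) = (34*(4 + 34) + 140)*(1/52676 + 32786) = (34*38 + 140)*(1727035337/52676) = (1292 + 140)*(1727035337/52676) = 1432*(1727035337/52676) = 618278650646/13169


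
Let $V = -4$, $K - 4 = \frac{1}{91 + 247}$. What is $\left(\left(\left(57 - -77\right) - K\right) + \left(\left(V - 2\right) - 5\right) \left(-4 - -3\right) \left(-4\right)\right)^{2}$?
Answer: $\frac{844890489}{114244} \approx 7395.5$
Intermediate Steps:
$K = \frac{1353}{338}$ ($K = 4 + \frac{1}{91 + 247} = 4 + \frac{1}{338} = \frac{1353}{338} \approx 4.003$)
$\left(\left(\left(57 - -77\right) - K\right) + \left(\left(V - 2\right) - 5\right) \left(-4 - -3\right) \left(-4\right)\right)^{2} = \left(\left(\left(57 - -77\right) - \frac{1353}{338}\right) + \left(\left(-4 - 2\right) - 5\right) \left(-4 - -3\right) \left(-4\right)\right)^{2} = \left(\left(\left(57 + 77\right) - \frac{1353}{338}\right) + \left(-6 - 5\right) \left(-4 + 3\right) \left(-4\right)\right)^{2} = \left(\left(134 - \frac{1353}{338}\right) + \left(-11\right) \left(-1\right) \left(-4\right)\right)^{2} = \left(\frac{43939}{338} + 11 \left(-4\right)\right)^{2} = \left(\frac{43939}{338} - 44\right)^{2} = \left(\frac{29067}{338}\right)^{2} = \frac{844890489}{114244}$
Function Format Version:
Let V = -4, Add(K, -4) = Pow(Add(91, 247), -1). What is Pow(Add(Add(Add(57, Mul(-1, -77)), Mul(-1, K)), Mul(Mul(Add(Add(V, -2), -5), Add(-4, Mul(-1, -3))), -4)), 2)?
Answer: Rational(844890489, 114244) ≈ 7395.5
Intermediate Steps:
K = Rational(1353, 338) (K = Add(4, Pow(Add(91, 247), -1)) = Add(4, Pow(338, -1)) = Add(4, Rational(1, 338)) = Rational(1353, 338) ≈ 4.0030)
Pow(Add(Add(Add(57, Mul(-1, -77)), Mul(-1, K)), Mul(Mul(Add(Add(V, -2), -5), Add(-4, Mul(-1, -3))), -4)), 2) = Pow(Add(Add(Add(57, Mul(-1, -77)), Mul(-1, Rational(1353, 338))), Mul(Mul(Add(Add(-4, -2), -5), Add(-4, Mul(-1, -3))), -4)), 2) = Pow(Add(Add(Add(57, 77), Rational(-1353, 338)), Mul(Mul(Add(-6, -5), Add(-4, 3)), -4)), 2) = Pow(Add(Add(134, Rational(-1353, 338)), Mul(Mul(-11, -1), -4)), 2) = Pow(Add(Rational(43939, 338), Mul(11, -4)), 2) = Pow(Add(Rational(43939, 338), -44), 2) = Pow(Rational(29067, 338), 2) = Rational(844890489, 114244)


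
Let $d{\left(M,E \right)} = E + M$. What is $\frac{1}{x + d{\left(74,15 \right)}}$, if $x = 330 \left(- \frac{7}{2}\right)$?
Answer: $- \frac{1}{1066} \approx -0.00093809$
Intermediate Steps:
$x = -1155$ ($x = 330 \left(\left(-7\right) \frac{1}{2}\right) = 330 \left(- \frac{7}{2}\right) = -1155$)
$\frac{1}{x + d{\left(74,15 \right)}} = \frac{1}{-1155 + \left(15 + 74\right)} = \frac{1}{-1155 + 89} = \frac{1}{-1066} = - \frac{1}{1066}$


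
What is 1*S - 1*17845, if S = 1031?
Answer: -16814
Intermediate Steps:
1*S - 1*17845 = 1*1031 - 1*17845 = 1031 - 17845 = -16814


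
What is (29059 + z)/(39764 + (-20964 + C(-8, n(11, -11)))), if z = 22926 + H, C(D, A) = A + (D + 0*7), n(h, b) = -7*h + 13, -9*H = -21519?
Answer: 6797/2341 ≈ 2.9035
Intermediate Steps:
H = 2391 (H = -⅑*(-21519) = 2391)
n(h, b) = 13 - 7*h
C(D, A) = A + D (C(D, A) = A + (D + 0) = A + D)
z = 25317 (z = 22926 + 2391 = 25317)
(29059 + z)/(39764 + (-20964 + C(-8, n(11, -11)))) = (29059 + 25317)/(39764 + (-20964 + ((13 - 7*11) - 8))) = 54376/(39764 + (-20964 + ((13 - 77) - 8))) = 54376/(39764 + (-20964 + (-64 - 8))) = 54376/(39764 + (-20964 - 72)) = 54376/(39764 - 21036) = 54376/18728 = 54376*(1/18728) = 6797/2341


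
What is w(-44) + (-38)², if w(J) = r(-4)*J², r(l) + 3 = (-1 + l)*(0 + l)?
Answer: 34356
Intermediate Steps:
r(l) = -3 + l*(-1 + l) (r(l) = -3 + (-1 + l)*(0 + l) = -3 + (-1 + l)*l = -3 + l*(-1 + l))
w(J) = 17*J² (w(J) = (-3 + (-4)² - 1*(-4))*J² = (-3 + 16 + 4)*J² = 17*J²)
w(-44) + (-38)² = 17*(-44)² + (-38)² = 17*1936 + 1444 = 32912 + 1444 = 34356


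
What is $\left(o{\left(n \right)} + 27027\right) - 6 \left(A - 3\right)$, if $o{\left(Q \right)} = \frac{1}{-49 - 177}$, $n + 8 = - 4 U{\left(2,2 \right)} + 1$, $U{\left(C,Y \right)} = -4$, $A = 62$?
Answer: $\frac{6028097}{226} \approx 26673.0$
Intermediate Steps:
$n = 9$ ($n = -8 + \left(\left(-4\right) \left(-4\right) + 1\right) = -8 + \left(16 + 1\right) = -8 + 17 = 9$)
$o{\left(Q \right)} = - \frac{1}{226}$ ($o{\left(Q \right)} = \frac{1}{-226} = - \frac{1}{226}$)
$\left(o{\left(n \right)} + 27027\right) - 6 \left(A - 3\right) = \left(- \frac{1}{226} + 27027\right) - 6 \left(62 - 3\right) = \frac{6108101}{226} - 354 = \frac{6028097}{226}$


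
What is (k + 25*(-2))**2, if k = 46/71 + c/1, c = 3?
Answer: 10830681/5041 ≈ 2148.5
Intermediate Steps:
k = 259/71 (k = 46/71 + 3/1 = 46*(1/71) + 3*1 = 46/71 + 3 = 259/71 ≈ 3.6479)
(k + 25*(-2))**2 = (259/71 + 25*(-2))**2 = (259/71 - 50)**2 = (-3291/71)**2 = 10830681/5041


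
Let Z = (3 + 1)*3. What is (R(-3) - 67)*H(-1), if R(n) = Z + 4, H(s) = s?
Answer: 51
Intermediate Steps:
Z = 12 (Z = 4*3 = 12)
R(n) = 16 (R(n) = 12 + 4 = 16)
(R(-3) - 67)*H(-1) = (16 - 67)*(-1) = -51*(-1) = 51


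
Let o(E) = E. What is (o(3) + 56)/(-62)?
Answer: -59/62 ≈ -0.95161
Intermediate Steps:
(o(3) + 56)/(-62) = (3 + 56)/(-62) = 59*(-1/62) = -59/62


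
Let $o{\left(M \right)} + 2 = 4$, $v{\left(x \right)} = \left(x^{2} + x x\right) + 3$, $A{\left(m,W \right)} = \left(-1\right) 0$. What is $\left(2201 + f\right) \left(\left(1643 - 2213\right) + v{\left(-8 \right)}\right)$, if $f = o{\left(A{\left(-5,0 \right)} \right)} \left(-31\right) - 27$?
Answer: $-927168$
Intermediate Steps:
$A{\left(m,W \right)} = 0$
$v{\left(x \right)} = 3 + 2 x^{2}$ ($v{\left(x \right)} = \left(x^{2} + x^{2}\right) + 3 = 2 x^{2} + 3 = 3 + 2 x^{2}$)
$o{\left(M \right)} = 2$ ($o{\left(M \right)} = -2 + 4 = 2$)
$f = -89$ ($f = 2 \left(-31\right) - 27 = -62 - 27 = -89$)
$\left(2201 + f\right) \left(\left(1643 - 2213\right) + v{\left(-8 \right)}\right) = \left(2201 - 89\right) \left(\left(1643 - 2213\right) + \left(3 + 2 \left(-8\right)^{2}\right)\right) = 2112 \left(-570 + \left(3 + 2 \cdot 64\right)\right) = 2112 \left(-570 + \left(3 + 128\right)\right) = 2112 \left(-570 + 131\right) = 2112 \left(-439\right) = -927168$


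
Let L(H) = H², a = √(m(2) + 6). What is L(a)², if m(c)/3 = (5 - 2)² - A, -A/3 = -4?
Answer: 9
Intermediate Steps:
A = 12 (A = -3*(-4) = 12)
m(c) = -9 (m(c) = 3*((5 - 2)² - 1*12) = 3*(3² - 12) = 3*(9 - 12) = 3*(-3) = -9)
a = I*√3 (a = √(-9 + 6) = √(-3) = I*√3 ≈ 1.732*I)
L(a)² = ((I*√3)²)² = (-3)² = 9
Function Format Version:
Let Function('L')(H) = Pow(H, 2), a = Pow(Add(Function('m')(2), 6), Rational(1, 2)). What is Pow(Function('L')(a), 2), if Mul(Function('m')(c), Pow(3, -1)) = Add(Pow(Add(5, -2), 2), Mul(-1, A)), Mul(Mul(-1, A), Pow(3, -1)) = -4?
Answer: 9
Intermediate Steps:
A = 12 (A = Mul(-3, -4) = 12)
Function('m')(c) = -9 (Function('m')(c) = Mul(3, Add(Pow(Add(5, -2), 2), Mul(-1, 12))) = Mul(3, Add(Pow(3, 2), -12)) = Mul(3, Add(9, -12)) = Mul(3, -3) = -9)
a = Mul(I, Pow(3, Rational(1, 2))) (a = Pow(Add(-9, 6), Rational(1, 2)) = Pow(-3, Rational(1, 2)) = Mul(I, Pow(3, Rational(1, 2))) ≈ Mul(1.7320, I))
Pow(Function('L')(a), 2) = Pow(Pow(Mul(I, Pow(3, Rational(1, 2))), 2), 2) = Pow(-3, 2) = 9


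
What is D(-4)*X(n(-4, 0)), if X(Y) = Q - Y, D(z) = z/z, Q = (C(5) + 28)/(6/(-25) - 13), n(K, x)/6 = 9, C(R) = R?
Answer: -18699/331 ≈ -56.492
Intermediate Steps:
n(K, x) = 54 (n(K, x) = 6*9 = 54)
Q = -825/331 (Q = (5 + 28)/(6/(-25) - 13) = 33/(6*(-1/25) - 13) = 33/(-6/25 - 13) = 33/(-331/25) = 33*(-25/331) = -825/331 ≈ -2.4924)
D(z) = 1
X(Y) = -825/331 - Y
D(-4)*X(n(-4, 0)) = 1*(-825/331 - 1*54) = 1*(-825/331 - 54) = 1*(-18699/331) = -18699/331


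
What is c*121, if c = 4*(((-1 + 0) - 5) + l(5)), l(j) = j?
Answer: -484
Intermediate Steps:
c = -4 (c = 4*(((-1 + 0) - 5) + 5) = 4*((-1 - 5) + 5) = 4*(-6 + 5) = 4*(-1) = -4)
c*121 = -4*121 = -484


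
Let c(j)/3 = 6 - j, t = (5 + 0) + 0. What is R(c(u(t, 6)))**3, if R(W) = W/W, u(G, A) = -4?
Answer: 1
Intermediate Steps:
t = 5 (t = 5 + 0 = 5)
c(j) = 18 - 3*j (c(j) = 3*(6 - j) = 18 - 3*j)
R(W) = 1
R(c(u(t, 6)))**3 = 1**3 = 1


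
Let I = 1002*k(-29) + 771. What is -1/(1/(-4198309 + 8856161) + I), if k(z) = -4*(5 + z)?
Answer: -4657852/451639303477 ≈ -1.0313e-5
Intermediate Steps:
k(z) = -20 - 4*z
I = 96963 (I = 1002*(-20 - 4*(-29)) + 771 = 1002*(-20 + 116) + 771 = 1002*96 + 771 = 96192 + 771 = 96963)
-1/(1/(-4198309 + 8856161) + I) = -1/(1/(-4198309 + 8856161) + 96963) = -1/(1/4657852 + 96963) = -1/451639303477/4657852 = -1*4657852/451639303477 = -4657852/451639303477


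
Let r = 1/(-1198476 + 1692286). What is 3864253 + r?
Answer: 1908206773931/493810 ≈ 3.8643e+6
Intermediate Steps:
r = 1/493810 ≈ 2.0251e-6
3864253 + r = 3864253 + 1/493810 = 1908206773931/493810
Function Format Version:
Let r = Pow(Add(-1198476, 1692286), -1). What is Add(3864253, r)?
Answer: Rational(1908206773931, 493810) ≈ 3.8643e+6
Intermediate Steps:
r = Rational(1, 493810) (r = Pow(493810, -1) = Rational(1, 493810) ≈ 2.0251e-6)
Add(3864253, r) = Add(3864253, Rational(1, 493810)) = Rational(1908206773931, 493810)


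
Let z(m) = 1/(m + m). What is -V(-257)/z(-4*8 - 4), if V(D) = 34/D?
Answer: -2448/257 ≈ -9.5253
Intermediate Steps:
z(m) = 1/(2*m)
-V(-257)/z(-4*8 - 4) = -34/(-257)/(1/(2*(-4*8 - 4))) = -34*(-1/257)/(1/(2*(-32 - 4))) = -(-34)/(257*((½)/(-36))) = -(-34)/(257*((½)*(-1/36))) = -(-34)/(257*(-1/72)) = -(-34)*(-72)/257 = -1*2448/257 = -2448/257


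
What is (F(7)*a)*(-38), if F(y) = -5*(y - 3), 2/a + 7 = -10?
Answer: -1520/17 ≈ -89.412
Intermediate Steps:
a = -2/17 (a = 2/(-7 - 10) = 2/(-17) = 2*(-1/17) = -2/17 ≈ -0.11765)
F(y) = 15 - 5*y (F(y) = -5*(-3 + y) = 15 - 5*y)
(F(7)*a)*(-38) = ((15 - 5*7)*(-2/17))*(-38) = ((15 - 35)*(-2/17))*(-38) = -20*(-2/17)*(-38) = (40/17)*(-38) = -1520/17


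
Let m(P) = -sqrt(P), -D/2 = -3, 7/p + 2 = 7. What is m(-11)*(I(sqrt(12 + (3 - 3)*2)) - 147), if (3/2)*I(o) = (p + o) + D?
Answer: I*sqrt(11)*(2131 - 20*sqrt(3))/15 ≈ 463.52*I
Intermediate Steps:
p = 7/5 (p = 7/(-2 + 7) = 7/5 ≈ 1.4000)
D = 6 (D = -2*(-3) = 6)
I(o) = 74/15 + 2*o/3 (I(o) = 2*((7/5 + o) + 6)/3 = 2*(37/5 + o)/3 = 74/15 + 2*o/3)
m(-11)*(I(sqrt(12 + (3 - 3)*2)) - 147) = (-sqrt(-11))*((74/15 + 2*sqrt(12 + (3 - 3)*2)/3) - 147) = (-I*sqrt(11))*((74/15 + 2*sqrt(12 + 0*2)/3) - 147) = (-I*sqrt(11))*((74/15 + 2*sqrt(12 + 0)/3) - 147) = (-I*sqrt(11))*((74/15 + 2*sqrt(12)/3) - 147) = (-I*sqrt(11))*((74/15 + 2*(2*sqrt(3))/3) - 147) = (-I*sqrt(11))*((74/15 + 4*sqrt(3)/3) - 147) = (-I*sqrt(11))*(-2131/15 + 4*sqrt(3)/3) = -I*sqrt(11)*(-2131/15 + 4*sqrt(3)/3)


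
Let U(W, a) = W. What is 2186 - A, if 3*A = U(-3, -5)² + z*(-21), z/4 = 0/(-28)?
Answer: 2183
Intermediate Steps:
z = 0 (z = 4*(0/(-28)) = 4*(0*(-1/28)) = 4*0 = 0)
A = 3 (A = ((-3)² + 0*(-21))/3 = (9 + 0)/3 = (⅓)*9 = 3)
2186 - A = 2186 - 1*3 = 2186 - 3 = 2183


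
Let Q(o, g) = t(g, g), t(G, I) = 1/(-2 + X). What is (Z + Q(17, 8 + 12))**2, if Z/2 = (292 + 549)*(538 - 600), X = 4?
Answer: 43500193489/4 ≈ 1.0875e+10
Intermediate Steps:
t(G, I) = 1/2 (t(G, I) = 1/(-2 + 4) = 1/2)
Q(o, g) = 1/2
Z = -104284 (Z = 2*((292 + 549)*(538 - 600)) = 2*(841*(-62)) = 2*(-52142) = -104284)
(Z + Q(17, 8 + 12))**2 = (-104284 + 1/2)**2 = (-208567/2)**2 = 43500193489/4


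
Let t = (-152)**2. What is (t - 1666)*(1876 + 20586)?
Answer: 481540356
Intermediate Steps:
t = 23104
(t - 1666)*(1876 + 20586) = (23104 - 1666)*(1876 + 20586) = 21438*22462 = 481540356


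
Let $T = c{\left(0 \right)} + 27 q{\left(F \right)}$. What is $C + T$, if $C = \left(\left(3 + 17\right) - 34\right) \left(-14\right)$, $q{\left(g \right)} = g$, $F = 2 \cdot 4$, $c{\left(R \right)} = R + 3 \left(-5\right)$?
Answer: $397$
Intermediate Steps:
$c{\left(R \right)} = -15 + R$ ($c{\left(R \right)} = R - 15 = -15 + R$)
$F = 8$
$C = 196$ ($C = \left(20 - 34\right) \left(-14\right) = \left(-14\right) \left(-14\right) = 196$)
$T = 201$ ($T = \left(-15 + 0\right) + 27 \cdot 8 = -15 + 216 = 201$)
$C + T = 196 + 201 = 397$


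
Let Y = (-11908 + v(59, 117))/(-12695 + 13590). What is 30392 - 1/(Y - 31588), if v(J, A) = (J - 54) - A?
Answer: 171917089331/5656656 ≈ 30392.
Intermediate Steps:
v(J, A) = -54 + J - A (v(J, A) = (-54 + J) - A = -54 + J - A)
Y = -2404/179 (Y = (-11908 + (-54 + 59 - 1*117))/(-12695 + 13590) = (-11908 + (-54 + 59 - 117))/895 = (-11908 - 112)*(1/895) = -12020*1/895 = -2404/179 ≈ -13.430)
30392 - 1/(Y - 31588) = 30392 - 1/(-2404/179 - 31588) = 30392 - 1/(-5656656/179) = 30392 - 1*(-179/5656656) = 30392 + 179/5656656 = 171917089331/5656656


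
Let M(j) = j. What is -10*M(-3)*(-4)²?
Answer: 480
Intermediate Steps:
-10*M(-3)*(-4)² = -10*(-3)*(-4)² = 30*16 = 480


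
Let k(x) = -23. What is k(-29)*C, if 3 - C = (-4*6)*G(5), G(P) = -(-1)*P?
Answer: -2829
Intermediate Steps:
G(P) = P
C = 123 (C = 3 - (-4*6)*5 = 3 - (-24)*5 = 3 - 1*(-120) = 3 + 120 = 123)
k(-29)*C = -23*123 = -2829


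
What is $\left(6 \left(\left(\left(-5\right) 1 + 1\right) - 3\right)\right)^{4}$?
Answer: $3111696$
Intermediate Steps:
$\left(6 \left(\left(\left(-5\right) 1 + 1\right) - 3\right)\right)^{4} = \left(6 \left(\left(-5 + 1\right) - 3\right)\right)^{4} = \left(6 \left(-4 - 3\right)\right)^{4} = \left(6 \left(-7\right)\right)^{4} = \left(-42\right)^{4} = 3111696$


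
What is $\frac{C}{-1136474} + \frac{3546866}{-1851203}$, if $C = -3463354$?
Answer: $\frac{1190225162189}{1051922039111} \approx 1.1315$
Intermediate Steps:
$\frac{C}{-1136474} + \frac{3546866}{-1851203} = - \frac{3463354}{-1136474} + \frac{3546866}{-1851203} = \left(-3463354\right) \left(- \frac{1}{1136474}\right) + 3546866 \left(- \frac{1}{1851203}\right) = \frac{1731677}{568237} - \frac{3546866}{1851203} = \frac{1190225162189}{1051922039111}$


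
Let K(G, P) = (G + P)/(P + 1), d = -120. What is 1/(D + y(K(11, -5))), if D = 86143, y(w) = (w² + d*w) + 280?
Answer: 4/346421 ≈ 1.1547e-5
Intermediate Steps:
K(G, P) = (G + P)/(1 + P)
y(w) = 280 + w² - 120*w (y(w) = (w² - 120*w) + 280 = 280 + w² - 120*w)
1/(D + y(K(11, -5))) = 1/(86143 + (280 + ((11 - 5)/(1 - 5))² - 120*(11 - 5)/(1 - 5))) = 1/(86143 + (280 + (6/(-4))² - 120*6/(-4))) = 1/(86143 + (280 + (-¼*6)² - (-30)*6)) = 1/(86143 + (280 + (-3/2)² - 120*(-3/2))) = 1/(86143 + (280 + 9/4 + 180)) = 1/(86143 + 1849/4) = 1/(346421/4) = 4/346421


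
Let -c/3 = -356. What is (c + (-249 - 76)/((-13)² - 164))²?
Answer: 1006009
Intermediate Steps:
c = 1068 (c = -3*(-356) = 1068)
(c + (-249 - 76)/((-13)² - 164))² = (1068 + (-249 - 76)/((-13)² - 164))² = (1068 - 325/(169 - 164))² = (1068 - 325/5)² = (1068 - 325*⅕)² = (1068 - 65)² = 1003² = 1006009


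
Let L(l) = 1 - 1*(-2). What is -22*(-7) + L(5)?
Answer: 157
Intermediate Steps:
L(l) = 3 (L(l) = 1 + 2 = 3)
-22*(-7) + L(5) = -22*(-7) + 3 = 154 + 3 = 157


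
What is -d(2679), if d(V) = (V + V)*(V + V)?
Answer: -28708164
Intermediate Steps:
d(V) = 4*V² (d(V) = (2*V)*(2*V) = 4*V²)
-d(2679) = -4*2679² = -4*7177041 = -1*28708164 = -28708164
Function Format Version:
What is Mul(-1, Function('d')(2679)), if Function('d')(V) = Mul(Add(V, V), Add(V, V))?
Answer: -28708164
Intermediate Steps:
Function('d')(V) = Mul(4, Pow(V, 2)) (Function('d')(V) = Mul(Mul(2, V), Mul(2, V)) = Mul(4, Pow(V, 2)))
Mul(-1, Function('d')(2679)) = Mul(-1, Mul(4, Pow(2679, 2))) = Mul(-1, Mul(4, 7177041)) = Mul(-1, 28708164) = -28708164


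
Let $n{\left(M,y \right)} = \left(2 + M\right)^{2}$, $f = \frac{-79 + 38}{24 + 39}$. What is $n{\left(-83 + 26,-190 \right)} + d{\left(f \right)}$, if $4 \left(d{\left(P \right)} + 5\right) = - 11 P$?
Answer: $\frac{761491}{252} \approx 3021.8$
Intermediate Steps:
$f = - \frac{41}{63} \approx -0.65079$
$d{\left(P \right)} = -5 - \frac{11 P}{4}$ ($d{\left(P \right)} = -5 + \frac{\left(-11\right) P}{4} = -5 - \frac{11 P}{4}$)
$n{\left(-83 + 26,-190 \right)} + d{\left(f \right)} = \left(2 + \left(-83 + 26\right)\right)^{2} - \frac{809}{252} = \left(2 - 57\right)^{2} + \left(-5 + \frac{451}{252}\right) = \left(-55\right)^{2} - \frac{809}{252} = 3025 - \frac{809}{252} = \frac{761491}{252}$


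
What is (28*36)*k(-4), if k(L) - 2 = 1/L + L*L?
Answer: 17892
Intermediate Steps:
k(L) = 2 + 1/L + L² (k(L) = 2 + (1/L + L*L) = 2 + (1/L + L²) = 2 + 1/L + L²)
(28*36)*k(-4) = (28*36)*(2 + 1/(-4) + (-4)²) = 1008*(2 - ¼ + 16) = 1008*(71/4) = 17892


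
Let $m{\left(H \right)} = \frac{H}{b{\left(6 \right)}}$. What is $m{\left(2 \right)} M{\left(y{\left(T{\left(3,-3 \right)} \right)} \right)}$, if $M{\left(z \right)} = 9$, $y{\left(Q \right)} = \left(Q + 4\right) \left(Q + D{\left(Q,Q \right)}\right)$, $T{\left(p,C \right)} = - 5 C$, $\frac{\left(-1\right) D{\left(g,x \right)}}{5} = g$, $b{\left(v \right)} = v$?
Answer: $3$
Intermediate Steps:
$D{\left(g,x \right)} = - 5 g$
$y{\left(Q \right)} = - 4 Q \left(4 + Q\right)$ ($y{\left(Q \right)} = \left(Q + 4\right) \left(Q - 5 Q\right) = \left(4 + Q\right) \left(- 4 Q\right) = - 4 Q \left(4 + Q\right)$)
$m{\left(H \right)} = \frac{H}{6}$
$m{\left(2 \right)} M{\left(y{\left(T{\left(3,-3 \right)} \right)} \right)} = \frac{1}{6} \cdot 2 \cdot 9 = \frac{1}{3} \cdot 9 = 3$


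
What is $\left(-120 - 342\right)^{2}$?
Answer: $213444$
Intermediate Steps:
$\left(-120 - 342\right)^{2} = \left(-462\right)^{2} = 213444$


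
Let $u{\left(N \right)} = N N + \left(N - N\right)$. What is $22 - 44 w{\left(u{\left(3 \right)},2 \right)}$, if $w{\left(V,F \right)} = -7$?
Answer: $330$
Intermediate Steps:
$u{\left(N \right)} = N^{2}$ ($u{\left(N \right)} = N^{2} + 0 = N^{2}$)
$22 - 44 w{\left(u{\left(3 \right)},2 \right)} = 22 - -308 = 22 + 308 = 330$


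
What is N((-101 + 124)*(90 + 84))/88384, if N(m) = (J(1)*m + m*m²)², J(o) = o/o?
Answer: 1027075970817156260025/22096 ≈ 4.6482e+16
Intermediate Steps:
J(o) = 1
N(m) = (m + m³)² (N(m) = (1*m + m*m²)² = (m + m³)²)
N((-101 + 124)*(90 + 84))/88384 = (((-101 + 124)*(90 + 84))²*(1 + ((-101 + 124)*(90 + 84))²)²)/88384 = ((23*174)²*(1 + (23*174)²)²)*(1/88384) = (4002²*(1 + 4002²)²)*(1/88384) = (16016004*(1 + 16016004)²)*(1/88384) = (16016004*16016005²)*(1/88384) = (16016004*256512416160025)*(1/88384) = 4108303883268625040100*(1/88384) = 1027075970817156260025/22096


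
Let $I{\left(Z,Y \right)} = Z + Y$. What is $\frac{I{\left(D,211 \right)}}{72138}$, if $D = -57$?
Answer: $\frac{7}{3279} \approx 0.0021348$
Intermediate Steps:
$I{\left(Z,Y \right)} = Y + Z$
$\frac{I{\left(D,211 \right)}}{72138} = \frac{211 - 57}{72138} = 154 \cdot \frac{1}{72138} = \frac{7}{3279}$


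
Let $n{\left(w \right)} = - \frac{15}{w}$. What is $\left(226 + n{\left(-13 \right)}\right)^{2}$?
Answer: $\frac{8720209}{169} \approx 51599.0$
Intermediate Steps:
$\left(226 + n{\left(-13 \right)}\right)^{2} = \left(226 - \frac{15}{-13}\right)^{2} = \left(226 - - \frac{15}{13}\right)^{2} = \left(226 + \frac{15}{13}\right)^{2} = \left(\frac{2953}{13}\right)^{2} = \frac{8720209}{169}$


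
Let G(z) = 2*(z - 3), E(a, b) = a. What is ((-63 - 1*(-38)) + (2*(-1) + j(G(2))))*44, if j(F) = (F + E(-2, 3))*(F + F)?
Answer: -484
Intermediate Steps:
G(z) = -6 + 2*z (G(z) = 2*(-3 + z) = -6 + 2*z)
j(F) = 2*F*(-2 + F) (j(F) = (F - 2)*(F + F) = (-2 + F)*(2*F) = 2*F*(-2 + F))
((-63 - 1*(-38)) + (2*(-1) + j(G(2))))*44 = ((-63 - 1*(-38)) + (2*(-1) + 2*(-6 + 2*2)*(-2 + (-6 + 2*2))))*44 = ((-63 + 38) + (-2 + 2*(-6 + 4)*(-2 + (-6 + 4))))*44 = (-25 + (-2 + 2*(-2)*(-2 - 2)))*44 = (-25 + (-2 + 2*(-2)*(-4)))*44 = (-25 + (-2 + 16))*44 = (-25 + 14)*44 = -11*44 = -484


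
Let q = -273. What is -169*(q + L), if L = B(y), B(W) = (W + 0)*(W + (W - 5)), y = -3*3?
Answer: 11154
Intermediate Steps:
y = -9
B(W) = W*(-5 + 2*W) (B(W) = W*(W + (-5 + W)) = W*(-5 + 2*W))
L = 207 (L = -9*(-5 + 2*(-9)) = -9*(-5 - 18) = -9*(-23) = 207)
-169*(q + L) = -169*(-273 + 207) = -169*(-66) = 11154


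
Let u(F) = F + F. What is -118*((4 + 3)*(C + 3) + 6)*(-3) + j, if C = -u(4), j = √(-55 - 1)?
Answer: -10266 + 2*I*√14 ≈ -10266.0 + 7.4833*I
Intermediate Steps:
u(F) = 2*F
j = 2*I*√14 (j = √(-56) = 2*I*√14 ≈ 7.4833*I)
C = -8 (C = -2*4 = -1*8 = -8)
-118*((4 + 3)*(C + 3) + 6)*(-3) + j = -118*((4 + 3)*(-8 + 3) + 6)*(-3) + 2*I*√14 = -118*(7*(-5) + 6)*(-3) + 2*I*√14 = -118*(-35 + 6)*(-3) + 2*I*√14 = -(-3422)*(-3) + 2*I*√14 = -118*87 + 2*I*√14 = -10266 + 2*I*√14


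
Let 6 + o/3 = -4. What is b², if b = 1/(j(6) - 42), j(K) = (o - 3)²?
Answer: 1/1096209 ≈ 9.1224e-7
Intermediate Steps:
o = -30 (o = -18 + 3*(-4) = -18 - 12 = -30)
j(K) = 1089 (j(K) = (-30 - 3)² = (-33)² = 1089)
b = 1/1047 (b = 1/(1089 - 42) = 1/1047 ≈ 0.00095511)
b² = (1/1047)² = 1/1096209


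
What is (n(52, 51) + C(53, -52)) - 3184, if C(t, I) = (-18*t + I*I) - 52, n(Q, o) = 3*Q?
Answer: -1330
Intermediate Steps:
C(t, I) = -52 + I² - 18*t (C(t, I) = (-18*t + I²) - 52 = (I² - 18*t) - 52 = -52 + I² - 18*t)
(n(52, 51) + C(53, -52)) - 3184 = (3*52 + (-52 + (-52)² - 18*53)) - 3184 = (156 + (-52 + 2704 - 954)) - 3184 = (156 + 1698) - 3184 = 1854 - 3184 = -1330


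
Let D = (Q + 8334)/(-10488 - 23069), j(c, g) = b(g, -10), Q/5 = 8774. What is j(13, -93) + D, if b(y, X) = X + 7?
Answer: -152875/33557 ≈ -4.5557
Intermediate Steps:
Q = 43870 (Q = 5*8774 = 43870)
b(y, X) = 7 + X
j(c, g) = -3 (j(c, g) = 7 - 10 = -3)
D = -52204/33557 (D = (43870 + 8334)/(-10488 - 23069) = 52204/(-33557) = 52204*(-1/33557) = -52204/33557 ≈ -1.5557)
j(13, -93) + D = -3 - 52204/33557 = -152875/33557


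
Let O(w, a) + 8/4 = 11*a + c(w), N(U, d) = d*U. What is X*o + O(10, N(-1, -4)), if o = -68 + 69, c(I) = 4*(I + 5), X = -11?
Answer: 91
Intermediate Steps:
c(I) = 20 + 4*I (c(I) = 4*(5 + I) = 20 + 4*I)
N(U, d) = U*d
o = 1
O(w, a) = 18 + 4*w + 11*a (O(w, a) = -2 + (11*a + (20 + 4*w)) = -2 + (20 + 4*w + 11*a) = 18 + 4*w + 11*a)
X*o + O(10, N(-1, -4)) = -11*1 + (18 + 4*10 + 11*(-1*(-4))) = -11 + (18 + 40 + 11*4) = -11 + (18 + 40 + 44) = -11 + 102 = 91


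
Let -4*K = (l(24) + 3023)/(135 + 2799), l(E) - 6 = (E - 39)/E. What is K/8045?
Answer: -24227/755328960 ≈ -3.2075e-5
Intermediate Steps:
l(E) = 6 + (-39 + E)/E (l(E) = 6 + (E - 39)/E = 6 + (-39 + E)/E)
K = -24227/93888 (K = -((7 - 39/24) + 3023)/(4*(135 + 2799)) = -((7 - 39*1/24) + 3023)/(4*2934) = -((7 - 13/8) + 3023)/(4*2934) = -(43/8 + 3023)/(4*2934) = -24227/(32*2934) = -1/4*24227/23472 = -24227/93888 ≈ -0.25804)
K/8045 = -24227/93888/8045 = -24227/93888*1/8045 = -24227/755328960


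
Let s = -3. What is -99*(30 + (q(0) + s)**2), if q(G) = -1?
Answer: -4554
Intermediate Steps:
-99*(30 + (q(0) + s)**2) = -99*(30 + (-1 - 3)**2) = -99*(30 + (-4)**2) = -99*(30 + 16) = -99*46 = -4554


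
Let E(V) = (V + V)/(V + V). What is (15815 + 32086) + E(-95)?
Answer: 47902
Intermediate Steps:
E(V) = 1 (E(V) = (2*V)/((2*V)) = (2*V)*(1/(2*V)) = 1)
(15815 + 32086) + E(-95) = (15815 + 32086) + 1 = 47901 + 1 = 47902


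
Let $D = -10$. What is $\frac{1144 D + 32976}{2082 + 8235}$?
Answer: $\frac{21536}{10317} \approx 2.0874$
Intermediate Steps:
$\frac{1144 D + 32976}{2082 + 8235} = \frac{1144 \left(-10\right) + 32976}{2082 + 8235} = \frac{-11440 + 32976}{10317} = 21536 \cdot \frac{1}{10317} = \frac{21536}{10317}$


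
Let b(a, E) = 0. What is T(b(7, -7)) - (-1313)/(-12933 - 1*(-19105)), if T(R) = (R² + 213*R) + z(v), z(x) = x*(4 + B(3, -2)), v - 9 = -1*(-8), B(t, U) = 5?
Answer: 945629/6172 ≈ 153.21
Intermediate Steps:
v = 17 (v = 9 - 1*(-8) = 9 + 8 = 17)
z(x) = 9*x (z(x) = x*(4 + 5) = x*9 = 9*x)
T(R) = 153 + R² + 213*R (T(R) = (R² + 213*R) + 9*17 = (R² + 213*R) + 153 = 153 + R² + 213*R)
T(b(7, -7)) - (-1313)/(-12933 - 1*(-19105)) = (153 + 0² + 213*0) - (-1313)/(-12933 - 1*(-19105)) = (153 + 0 + 0) - (-1313)/(-12933 + 19105) = 153 - (-1313)/6172 = 153 - 1*(-1313/6172) = 153 + 1313/6172 = 945629/6172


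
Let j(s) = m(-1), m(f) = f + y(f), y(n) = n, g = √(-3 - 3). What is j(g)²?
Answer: 4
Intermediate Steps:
g = I*√6 (g = √(-6) = I*√6 ≈ 2.4495*I)
m(f) = 2*f (m(f) = f + f = 2*f)
j(s) = -2 (j(s) = 2*(-1) = -2)
j(g)² = (-2)² = 4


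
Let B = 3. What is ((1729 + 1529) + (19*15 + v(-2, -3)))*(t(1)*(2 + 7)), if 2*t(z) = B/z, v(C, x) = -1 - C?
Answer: 47844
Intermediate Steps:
t(z) = 3/(2*z) (t(z) = (3/z)/2 = 3/(2*z))
((1729 + 1529) + (19*15 + v(-2, -3)))*(t(1)*(2 + 7)) = ((1729 + 1529) + (19*15 + (-1 - 1*(-2))))*(((3/2)/1)*(2 + 7)) = (3258 + (285 + (-1 + 2)))*(((3/2)*1)*9) = (3258 + (285 + 1))*((3/2)*9) = (3258 + 286)*(27/2) = 3544*(27/2) = 47844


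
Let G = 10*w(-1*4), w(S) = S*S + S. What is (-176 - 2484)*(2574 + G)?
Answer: -7166040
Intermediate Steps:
w(S) = S + S² (w(S) = S² + S = S + S²)
G = 120 (G = 10*((-1*4)*(1 - 1*4)) = 10*(-4*(1 - 4)) = 10*(-4*(-3)) = 10*12 = 120)
(-176 - 2484)*(2574 + G) = (-176 - 2484)*(2574 + 120) = -2660*2694 = -7166040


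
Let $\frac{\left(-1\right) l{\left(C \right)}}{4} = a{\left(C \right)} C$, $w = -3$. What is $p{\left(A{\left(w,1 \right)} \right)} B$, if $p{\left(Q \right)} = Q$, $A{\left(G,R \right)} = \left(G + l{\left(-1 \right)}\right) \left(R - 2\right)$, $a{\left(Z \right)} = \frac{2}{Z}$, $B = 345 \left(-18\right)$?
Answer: $-68310$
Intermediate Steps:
$B = -6210$
$l{\left(C \right)} = -8$ ($l{\left(C \right)} = - 4 \frac{2}{C} C = \left(-4\right) 2 = -8$)
$A{\left(G,R \right)} = \left(-8 + G\right) \left(-2 + R\right)$ ($A{\left(G,R \right)} = \left(G - 8\right) \left(R - 2\right) = \left(-8 + G\right) \left(-2 + R\right)$)
$p{\left(A{\left(w,1 \right)} \right)} B = \left(16 - 8 - -6 - 3\right) \left(-6210\right) = \left(16 - 8 + 6 - 3\right) \left(-6210\right) = 11 \left(-6210\right) = -68310$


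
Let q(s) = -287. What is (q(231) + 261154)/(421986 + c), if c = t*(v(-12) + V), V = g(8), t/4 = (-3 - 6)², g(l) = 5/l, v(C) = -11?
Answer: 521734/837249 ≈ 0.62315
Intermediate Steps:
t = 324 (t = 4*(-3 - 6)² = 4*(-9)² = 4*81 = 324)
V = 5/8 ≈ 0.62500
c = -6723/2 (c = 324*(-11 + 5/8) = 324*(-83/8) = -6723/2 ≈ -3361.5)
(q(231) + 261154)/(421986 + c) = (-287 + 261154)/(421986 - 6723/2) = 260867/(837249/2) = 260867*(2/837249) = 521734/837249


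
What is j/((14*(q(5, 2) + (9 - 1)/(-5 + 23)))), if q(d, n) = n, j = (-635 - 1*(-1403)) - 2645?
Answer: -16893/308 ≈ -54.847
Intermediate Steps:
j = -1877 (j = (-635 + 1403) - 2645 = 768 - 2645 = -1877)
j/((14*(q(5, 2) + (9 - 1)/(-5 + 23)))) = -1877*1/(14*(2 + (9 - 1)/(-5 + 23))) = -1877*1/(14*(2 + 8/18)) = -1877*1/(14*(2 + 8*(1/18))) = -1877*1/(14*(2 + 4/9)) = -1877/(14*(22/9)) = -1877/308/9 = -1877*9/308 = -16893/308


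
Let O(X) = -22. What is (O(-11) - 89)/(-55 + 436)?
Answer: -37/127 ≈ -0.29134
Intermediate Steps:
(O(-11) - 89)/(-55 + 436) = (-22 - 89)/(-55 + 436) = -111/381 = -111*1/381 = -37/127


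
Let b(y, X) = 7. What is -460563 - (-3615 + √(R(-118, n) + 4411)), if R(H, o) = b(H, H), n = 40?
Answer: -456948 - 47*√2 ≈ -4.5701e+5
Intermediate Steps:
R(H, o) = 7
-460563 - (-3615 + √(R(-118, n) + 4411)) = -460563 - (-3615 + √(7 + 4411)) = -460563 - (-3615 + √4418) = -460563 - (-3615 + 47*√2) = -460563 + (3615 - 47*√2) = -456948 - 47*√2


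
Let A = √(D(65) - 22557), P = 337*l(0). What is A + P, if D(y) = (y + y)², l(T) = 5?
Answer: 1685 + I*√5657 ≈ 1685.0 + 75.213*I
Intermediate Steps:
D(y) = 4*y² (D(y) = (2*y)² = 4*y²)
P = 1685 (P = 337*5 = 1685)
A = I*√5657 (A = √(4*65² - 22557) = √(4*4225 - 22557) = √(16900 - 22557) = √(-5657) = I*√5657 ≈ 75.213*I)
A + P = I*√5657 + 1685 = 1685 + I*√5657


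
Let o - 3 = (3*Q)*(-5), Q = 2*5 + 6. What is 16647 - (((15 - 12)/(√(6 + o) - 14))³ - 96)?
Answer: 3*(-38832589*I + 1992417*√231)/(7*(-994*I + 51*√231)) ≈ 16743.0 + 0.0018806*I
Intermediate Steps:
Q = 16 (Q = 10 + 6 = 16)
o = -237 (o = 3 + (3*16)*(-5) = 3 + 48*(-5) = 3 - 240 = -237)
16647 - (((15 - 12)/(√(6 + o) - 14))³ - 96) = 16647 - (((15 - 12)/(√(6 - 237) - 14))³ - 96) = 16647 - ((3/(√(-231) - 14))³ - 96) = 16647 - ((3/(I*√231 - 14))³ - 96) = 16647 - ((3/(-14 + I*√231))³ - 96) = 16647 - (27/(-14 + I*√231)³ - 96) = 16647 - (-96 + 27/(-14 + I*√231)³) = 16647 + (96 - 27/(-14 + I*√231)³) = 16743 - 27/(-14 + I*√231)³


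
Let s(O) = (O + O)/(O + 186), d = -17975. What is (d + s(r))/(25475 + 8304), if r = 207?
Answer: -2354587/4425049 ≈ -0.53210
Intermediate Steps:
s(O) = 2*O/(186 + O) (s(O) = (2*O)/(186 + O) = 2*O/(186 + O))
(d + s(r))/(25475 + 8304) = (-17975 + 2*207/(186 + 207))/(25475 + 8304) = (-17975 + 2*207/393)/33779 = (-17975 + 2*207*(1/393))*(1/33779) = (-17975 + 138/131)*(1/33779) = -2354587/131*1/33779 = -2354587/4425049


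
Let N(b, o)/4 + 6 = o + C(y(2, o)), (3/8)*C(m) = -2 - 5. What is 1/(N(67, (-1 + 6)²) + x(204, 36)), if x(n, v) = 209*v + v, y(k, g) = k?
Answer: 3/22684 ≈ 0.00013225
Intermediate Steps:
C(m) = -56/3 (C(m) = 8*(-2 - 5)/3 = (8/3)*(-7) = -56/3)
x(n, v) = 210*v
N(b, o) = -296/3 + 4*o (N(b, o) = -24 + 4*(o - 56/3) = -24 + 4*(-56/3 + o) = -24 + (-224/3 + 4*o) = -296/3 + 4*o)
1/(N(67, (-1 + 6)²) + x(204, 36)) = 1/((-296/3 + 4*(-1 + 6)²) + 210*36) = 1/((-296/3 + 4*5²) + 7560) = 1/((-296/3 + 4*25) + 7560) = 1/((-296/3 + 100) + 7560) = 1/(4/3 + 7560) = 1/(22684/3) = 3/22684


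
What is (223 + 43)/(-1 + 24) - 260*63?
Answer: -376474/23 ≈ -16368.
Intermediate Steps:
(223 + 43)/(-1 + 24) - 260*63 = 266/23 - 16380 = -376474/23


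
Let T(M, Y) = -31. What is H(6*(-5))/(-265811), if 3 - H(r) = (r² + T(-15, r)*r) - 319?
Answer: 116/20447 ≈ 0.0056732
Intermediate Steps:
H(r) = 322 - r² + 31*r (H(r) = 3 - ((r² - 31*r) - 319) = 3 - (-319 + r² - 31*r) = 3 + (319 - r² + 31*r) = 322 - r² + 31*r)
H(6*(-5))/(-265811) = (322 - (6*(-5))² + 31*(6*(-5)))/(-265811) = (322 - 1*(-30)² + 31*(-30))*(-1/265811) = (322 - 1*900 - 930)*(-1/265811) = (322 - 900 - 930)*(-1/265811) = -1508*(-1/265811) = 116/20447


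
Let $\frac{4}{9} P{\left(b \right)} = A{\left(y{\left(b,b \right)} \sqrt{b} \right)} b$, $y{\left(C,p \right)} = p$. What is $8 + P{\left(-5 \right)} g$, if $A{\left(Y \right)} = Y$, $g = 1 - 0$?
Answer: $8 + \frac{225 i \sqrt{5}}{4} \approx 8.0 + 125.78 i$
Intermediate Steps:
$g = 1$ ($g = 1 + 0 = 1$)
$P{\left(b \right)} = \frac{9 b^{\frac{5}{2}}}{4}$ ($P{\left(b \right)} = \frac{9 b \sqrt{b} b}{4} = \frac{9 b^{\frac{3}{2}} b}{4} = \frac{9 b^{\frac{5}{2}}}{4}$)
$8 + P{\left(-5 \right)} g = 8 + \frac{9 \left(-5\right)^{\frac{5}{2}}}{4} \cdot 1 = 8 + \frac{9 \cdot 25 i \sqrt{5}}{4} \cdot 1 = 8 + \frac{225 i \sqrt{5}}{4} \cdot 1 = 8 + \frac{225 i \sqrt{5}}{4}$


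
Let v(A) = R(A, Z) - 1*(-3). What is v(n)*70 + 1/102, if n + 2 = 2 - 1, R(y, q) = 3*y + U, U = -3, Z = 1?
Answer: -21419/102 ≈ -209.99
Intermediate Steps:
R(y, q) = -3 + 3*y (R(y, q) = 3*y - 3 = -3 + 3*y)
n = -1 (n = -2 + (2 - 1) = -2 + 1 = -1)
v(A) = 3*A (v(A) = (-3 + 3*A) - 1*(-3) = (-3 + 3*A) + 3 = 3*A)
v(n)*70 + 1/102 = (3*(-1))*70 + 1/102 = -3*70 + 1/102 = -210 + 1/102 = -21419/102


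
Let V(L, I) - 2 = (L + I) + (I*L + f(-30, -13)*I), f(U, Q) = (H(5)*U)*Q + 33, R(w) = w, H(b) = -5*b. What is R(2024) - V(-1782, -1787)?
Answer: -20543122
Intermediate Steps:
f(U, Q) = 33 - 25*Q*U (f(U, Q) = ((-5*5)*U)*Q + 33 = (-25*U)*Q + 33 = -25*Q*U + 33 = 33 - 25*Q*U)
V(L, I) = 2 + L - 9716*I + I*L (V(L, I) = 2 + ((L + I) + (I*L + (33 - 25*(-13)*(-30))*I)) = 2 + ((I + L) + (I*L + (33 - 9750)*I)) = 2 + ((I + L) + (I*L - 9717*I)) = 2 + ((I + L) + (-9717*I + I*L)) = 2 + (L - 9716*I + I*L) = 2 + L - 9716*I + I*L)
R(2024) - V(-1782, -1787) = 2024 - (2 - 1782 - 9716*(-1787) - 1787*(-1782)) = 2024 - (2 - 1782 + 17362492 + 3184434) = 2024 - 1*20545146 = 2024 - 20545146 = -20543122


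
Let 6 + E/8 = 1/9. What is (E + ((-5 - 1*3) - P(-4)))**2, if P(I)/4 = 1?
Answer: 283024/81 ≈ 3494.1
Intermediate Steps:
P(I) = 4 (P(I) = 4*1 = 4)
E = -424/9 (E = -48 + 8/9 = -424/9 ≈ -47.111)
(E + ((-5 - 1*3) - P(-4)))**2 = (-424/9 + ((-5 - 1*3) - 1*4))**2 = (-424/9 + ((-5 - 3) - 4))**2 = (-424/9 + (-8 - 4))**2 = (-424/9 - 12)**2 = (-532/9)**2 = 283024/81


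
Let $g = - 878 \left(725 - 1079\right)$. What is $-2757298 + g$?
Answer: $-2446486$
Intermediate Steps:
$g = 310812$ ($g = \left(-878\right) \left(-354\right) = 310812$)
$-2757298 + g = -2757298 + 310812 = -2446486$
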